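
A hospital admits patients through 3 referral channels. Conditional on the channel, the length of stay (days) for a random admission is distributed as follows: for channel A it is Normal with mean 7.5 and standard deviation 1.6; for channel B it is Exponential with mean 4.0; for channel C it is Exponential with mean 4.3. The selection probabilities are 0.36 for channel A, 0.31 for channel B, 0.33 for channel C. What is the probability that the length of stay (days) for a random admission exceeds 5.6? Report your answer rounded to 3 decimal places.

0.484

Conditional on each channel, P(X > 5.6): A: 0.882485; B: 0.246597; C: 0.271899.
By total probability, P(X > 5.6) = 0.36·0.882485 + 0.31·0.246597 + 0.33·0.271899 = 0.483866.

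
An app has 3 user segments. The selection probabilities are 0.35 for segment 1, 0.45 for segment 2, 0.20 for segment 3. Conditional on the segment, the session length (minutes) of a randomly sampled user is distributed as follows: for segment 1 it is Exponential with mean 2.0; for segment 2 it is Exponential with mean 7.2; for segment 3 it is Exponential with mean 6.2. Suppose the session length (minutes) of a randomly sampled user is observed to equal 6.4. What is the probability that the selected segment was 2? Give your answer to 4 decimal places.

0.5798

Likelihoods f(6.4 | ·): 1: 0.0203811; 2: 0.0570989; 3: 0.0574519.
Posterior ∝ prior × likelihood. Numerator for 2: 0.45·0.0570989 = 0.0256945.
Normalizing constant: 0.35·0.0203811 + 0.45·0.0570989 + 0.2·0.0574519 = 0.0443183.
P(2 | observation) = 0.0256945 / 0.0443183 = 0.579772.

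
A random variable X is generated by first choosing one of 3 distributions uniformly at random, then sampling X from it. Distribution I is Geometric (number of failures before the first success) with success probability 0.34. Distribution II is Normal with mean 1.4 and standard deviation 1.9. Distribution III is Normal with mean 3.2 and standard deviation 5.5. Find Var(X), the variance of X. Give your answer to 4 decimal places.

13.7584

Per component, I: μ=1.94118, E[X²]=9.47751; II: μ=1.4, E[X²]=5.57; III: μ=3.2, E[X²]=40.49.
E[X] = 0.333333·1.94118 + 0.333333·1.4 + 0.333333·3.2 = 2.18039.
E[X²] = 0.333333·9.47751 + 0.333333·5.57 + 0.333333·40.49 = 18.5125.
Var(X) = E[X²] − (E[X])² = 18.5125 − 4.75411 = 13.7584.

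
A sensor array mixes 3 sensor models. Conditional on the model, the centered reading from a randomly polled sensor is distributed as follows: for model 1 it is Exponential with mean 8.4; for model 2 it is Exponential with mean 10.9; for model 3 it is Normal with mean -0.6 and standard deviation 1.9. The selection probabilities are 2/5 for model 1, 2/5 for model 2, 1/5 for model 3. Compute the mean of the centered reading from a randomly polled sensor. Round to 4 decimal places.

7.6000

Component means — 1: 8.4; 2: 10.9; 3: -0.6.
E[X] = 0.4·8.4 + 0.4·10.9 + 0.2·-0.6 = 7.6.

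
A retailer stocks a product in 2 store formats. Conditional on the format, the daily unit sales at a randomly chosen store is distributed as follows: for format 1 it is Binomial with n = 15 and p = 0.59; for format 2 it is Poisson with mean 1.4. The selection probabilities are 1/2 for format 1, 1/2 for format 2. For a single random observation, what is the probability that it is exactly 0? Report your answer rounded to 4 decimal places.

Conditional on each format, P(X = 0): 1: 1.5551e-06; 2: 0.246597.
By total probability, P(X = 0) = 0.5·1.5551e-06 + 0.5·0.246597 = 0.123299.

0.1233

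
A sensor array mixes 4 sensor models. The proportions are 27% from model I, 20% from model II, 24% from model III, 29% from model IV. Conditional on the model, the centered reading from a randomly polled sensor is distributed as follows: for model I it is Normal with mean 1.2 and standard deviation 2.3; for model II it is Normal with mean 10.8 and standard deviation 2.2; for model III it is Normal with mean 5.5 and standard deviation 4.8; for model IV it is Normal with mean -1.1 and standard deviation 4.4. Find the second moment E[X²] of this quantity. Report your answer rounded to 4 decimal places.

For each component E[X²] = Var + (mean)², giving I: 6.73; II: 121.48; III: 53.29; IV: 20.57.
Overall E[X²] = 0.27·6.73 + 0.2·121.48 + 0.24·53.29 + 0.29·20.57 = 44.868.

44.8680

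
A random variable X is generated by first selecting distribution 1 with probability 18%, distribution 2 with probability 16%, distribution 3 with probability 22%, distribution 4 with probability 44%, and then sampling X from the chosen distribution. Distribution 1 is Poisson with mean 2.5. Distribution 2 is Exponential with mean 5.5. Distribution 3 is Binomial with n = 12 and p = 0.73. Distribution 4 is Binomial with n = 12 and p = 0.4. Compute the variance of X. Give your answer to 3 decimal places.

Per component, 1: μ=2.5, E[X²]=8.75; 2: μ=5.5, E[X²]=60.5; 3: μ=8.76, E[X²]=79.1028; 4: μ=4.8, E[X²]=25.92.
E[X] = 0.18·2.5 + 0.16·5.5 + 0.22·8.76 + 0.44·4.8 = 5.3692.
E[X²] = 0.18·8.75 + 0.16·60.5 + 0.22·79.1028 + 0.44·25.92 = 40.0624.
Var(X) = E[X²] − (E[X])² = 40.0624 − 28.8283 = 11.2341.

11.234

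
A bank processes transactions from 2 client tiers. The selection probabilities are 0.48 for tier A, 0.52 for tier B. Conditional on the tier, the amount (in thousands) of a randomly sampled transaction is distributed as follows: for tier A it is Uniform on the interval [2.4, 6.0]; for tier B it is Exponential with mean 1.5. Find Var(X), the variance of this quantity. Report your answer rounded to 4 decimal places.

3.5080

Per component, A: μ=4.2, E[X²]=18.72; B: μ=1.5, E[X²]=4.5.
E[X] = 0.48·4.2 + 0.52·1.5 = 2.796.
E[X²] = 0.48·18.72 + 0.52·4.5 = 11.3256.
Var(X) = E[X²] − (E[X])² = 11.3256 − 7.81762 = 3.50798.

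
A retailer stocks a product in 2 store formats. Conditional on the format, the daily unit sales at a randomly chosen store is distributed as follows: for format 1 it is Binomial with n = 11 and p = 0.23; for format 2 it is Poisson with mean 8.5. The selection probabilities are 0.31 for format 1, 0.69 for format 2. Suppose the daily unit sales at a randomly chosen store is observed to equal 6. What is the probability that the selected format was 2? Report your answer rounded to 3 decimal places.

0.928

Likelihoods P(X=6 | ·): 1: 0.0185124; 2: 0.106581.
Posterior ∝ prior × likelihood. Numerator for 2: 0.69·0.106581 = 0.0735406.
Normalizing constant: 0.31·0.0185124 + 0.69·0.106581 = 0.0792794.
P(2 | observation) = 0.0735406 / 0.0792794 = 0.927612.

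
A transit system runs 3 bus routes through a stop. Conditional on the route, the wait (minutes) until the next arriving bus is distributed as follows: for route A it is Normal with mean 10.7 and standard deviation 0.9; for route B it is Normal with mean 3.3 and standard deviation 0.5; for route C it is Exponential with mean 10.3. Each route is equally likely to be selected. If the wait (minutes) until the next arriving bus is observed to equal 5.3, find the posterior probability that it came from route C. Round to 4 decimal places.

Likelihoods f(5.3 | ·): A: 6.75098e-09; B: 0.00026766; C: 0.0580351.
Posterior ∝ prior × likelihood. Numerator for C: 0.333333·0.0580351 = 0.019345.
Normalizing constant: 0.333333·6.75098e-09 + 0.333333·0.00026766 + 0.333333·0.0580351 = 0.0194343.
P(C | observation) = 0.019345 / 0.0194343 = 0.995409.

0.9954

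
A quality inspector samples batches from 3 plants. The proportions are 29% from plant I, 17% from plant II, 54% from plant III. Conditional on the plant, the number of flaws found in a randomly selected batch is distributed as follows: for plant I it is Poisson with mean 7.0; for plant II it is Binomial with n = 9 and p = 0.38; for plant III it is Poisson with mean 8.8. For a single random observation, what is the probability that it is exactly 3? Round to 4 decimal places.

Conditional on each plant, P(X = 3): I: 0.0521293; II: 0.261806; III: 0.0171201.
By total probability, P(X = 3) = 0.29·0.0521293 + 0.17·0.261806 + 0.54·0.0171201 = 0.0688694.

0.0689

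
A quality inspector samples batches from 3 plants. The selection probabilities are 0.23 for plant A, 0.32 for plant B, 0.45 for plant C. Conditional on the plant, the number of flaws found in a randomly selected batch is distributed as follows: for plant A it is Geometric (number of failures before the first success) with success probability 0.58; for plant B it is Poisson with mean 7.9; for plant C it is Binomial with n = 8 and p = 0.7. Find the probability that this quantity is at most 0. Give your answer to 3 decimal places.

Conditional on each plant, P(X ≤ 0): A: 0.58; B: 0.000370744; C: 6.561e-05.
By total probability, P(X ≤ 0) = 0.23·0.58 + 0.32·0.000370744 + 0.45·6.561e-05 = 0.133548.

0.134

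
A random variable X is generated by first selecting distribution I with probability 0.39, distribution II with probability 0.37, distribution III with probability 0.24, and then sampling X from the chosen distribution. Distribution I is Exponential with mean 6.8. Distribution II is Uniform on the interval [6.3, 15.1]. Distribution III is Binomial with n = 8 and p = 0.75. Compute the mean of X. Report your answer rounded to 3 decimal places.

8.051

Component means — I: 6.8; II: 10.7; III: 6.
E[X] = 0.39·6.8 + 0.37·10.7 + 0.24·6 = 8.051.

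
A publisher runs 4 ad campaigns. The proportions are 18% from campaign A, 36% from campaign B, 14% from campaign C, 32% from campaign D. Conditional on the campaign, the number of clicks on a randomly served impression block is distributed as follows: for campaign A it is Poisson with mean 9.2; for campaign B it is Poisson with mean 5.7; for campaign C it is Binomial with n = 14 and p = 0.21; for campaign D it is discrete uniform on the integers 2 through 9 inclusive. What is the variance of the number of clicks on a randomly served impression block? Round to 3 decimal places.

8.965

Per component, A: μ=9.2, E[X²]=93.84; B: μ=5.7, E[X²]=38.19; C: μ=2.94, E[X²]=10.9662; D: μ=5.5, E[X²]=35.5.
E[X] = 0.18·9.2 + 0.36·5.7 + 0.14·2.94 + 0.32·5.5 = 5.8796.
E[X²] = 0.18·93.84 + 0.36·38.19 + 0.14·10.9662 + 0.32·35.5 = 43.5349.
Var(X) = E[X²] − (E[X])² = 43.5349 − 34.5697 = 8.96517.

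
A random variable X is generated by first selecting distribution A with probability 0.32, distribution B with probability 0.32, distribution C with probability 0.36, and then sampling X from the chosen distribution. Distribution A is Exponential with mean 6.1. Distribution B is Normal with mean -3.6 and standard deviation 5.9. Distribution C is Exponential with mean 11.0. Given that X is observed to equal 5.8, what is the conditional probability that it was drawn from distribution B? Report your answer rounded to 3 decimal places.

Likelihoods f(5.8 | ·): A: 0.0633482; B: 0.0190047; C: 0.0536557.
Posterior ∝ prior × likelihood. Numerator for B: 0.32·0.0190047 = 0.00608152.
Normalizing constant: 0.32·0.0633482 + 0.32·0.0190047 + 0.36·0.0536557 = 0.045669.
P(B | observation) = 0.00608152 / 0.045669 = 0.133165.

0.133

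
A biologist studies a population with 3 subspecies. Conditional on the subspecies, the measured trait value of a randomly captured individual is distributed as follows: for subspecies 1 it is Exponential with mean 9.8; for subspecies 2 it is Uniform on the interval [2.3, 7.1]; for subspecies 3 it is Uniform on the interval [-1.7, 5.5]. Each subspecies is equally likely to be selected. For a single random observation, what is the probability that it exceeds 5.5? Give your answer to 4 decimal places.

Conditional on each subspecies, P(X > 5.5): 1: 0.57051; 2: 0.333333; 3: 0.
By total probability, P(X > 5.5) = 0.333333·0.57051 + 0.333333·0.333333 + 0.333333·0 = 0.301281.

0.3013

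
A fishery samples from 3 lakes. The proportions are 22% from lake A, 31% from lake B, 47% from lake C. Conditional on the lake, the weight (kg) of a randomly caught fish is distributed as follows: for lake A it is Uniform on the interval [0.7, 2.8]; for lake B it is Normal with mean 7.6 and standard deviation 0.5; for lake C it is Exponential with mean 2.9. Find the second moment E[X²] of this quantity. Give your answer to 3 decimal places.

For each component E[X²] = Var + (mean)², giving A: 3.43; B: 58.01; C: 16.82.
Overall E[X²] = 0.22·3.43 + 0.31·58.01 + 0.47·16.82 = 26.6431.

26.643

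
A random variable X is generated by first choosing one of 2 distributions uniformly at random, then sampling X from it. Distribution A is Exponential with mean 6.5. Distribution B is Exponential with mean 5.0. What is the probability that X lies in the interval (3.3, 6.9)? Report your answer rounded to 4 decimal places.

Conditional on each component, P(3.3 < X < 6.9): A: 0.25596; B: 0.265273.
By total probability, P(3.3 < X < 6.9) = 0.5·0.25596 + 0.5·0.265273 = 0.260616.

0.2606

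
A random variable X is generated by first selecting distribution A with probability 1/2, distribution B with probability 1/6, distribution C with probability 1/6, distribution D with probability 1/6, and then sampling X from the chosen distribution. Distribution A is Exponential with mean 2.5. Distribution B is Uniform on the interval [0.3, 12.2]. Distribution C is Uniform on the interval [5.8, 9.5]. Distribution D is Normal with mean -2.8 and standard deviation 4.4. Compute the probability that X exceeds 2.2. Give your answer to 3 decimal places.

Conditional on each component, P(X > 2.2): A: 0.414783; B: 0.840336; C: 1; D: 0.127902.
By total probability, P(X > 2.2) = 0.5·0.414783 + 0.166667·0.840336 + 0.166667·1 + 0.166667·0.127902 = 0.535431.

0.535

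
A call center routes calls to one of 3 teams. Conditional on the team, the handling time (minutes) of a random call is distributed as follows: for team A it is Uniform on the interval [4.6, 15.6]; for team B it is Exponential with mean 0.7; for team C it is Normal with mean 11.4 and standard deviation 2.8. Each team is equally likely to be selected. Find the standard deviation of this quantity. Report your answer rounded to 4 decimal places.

Per component, A: μ=10.1, E[X²]=112.093; B: μ=0.7, E[X²]=0.98; C: μ=11.4, E[X²]=137.8.
E[X] = 0.333333·10.1 + 0.333333·0.7 + 0.333333·11.4 = 7.4.
E[X²] = 0.333333·112.093 + 0.333333·0.98 + 0.333333·137.8 = 83.6244.
Var(X) = E[X²] − (E[X])² = 83.6244 − 54.76 = 28.8644.
SD(X) = √28.8644 = 5.37256.

5.3726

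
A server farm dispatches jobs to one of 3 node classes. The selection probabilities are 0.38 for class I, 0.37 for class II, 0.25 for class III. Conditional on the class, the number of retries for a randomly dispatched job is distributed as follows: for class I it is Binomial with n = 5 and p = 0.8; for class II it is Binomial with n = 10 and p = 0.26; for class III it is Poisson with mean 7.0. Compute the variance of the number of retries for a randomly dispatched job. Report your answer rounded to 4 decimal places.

5.6873

Per component, I: μ=4, E[X²]=16.8; II: μ=2.6, E[X²]=8.684; III: μ=7, E[X²]=56.
E[X] = 0.38·4 + 0.37·2.6 + 0.25·7 = 4.232.
E[X²] = 0.38·16.8 + 0.37·8.684 + 0.25·56 = 23.5971.
Var(X) = E[X²] − (E[X])² = 23.5971 − 17.9098 = 5.68726.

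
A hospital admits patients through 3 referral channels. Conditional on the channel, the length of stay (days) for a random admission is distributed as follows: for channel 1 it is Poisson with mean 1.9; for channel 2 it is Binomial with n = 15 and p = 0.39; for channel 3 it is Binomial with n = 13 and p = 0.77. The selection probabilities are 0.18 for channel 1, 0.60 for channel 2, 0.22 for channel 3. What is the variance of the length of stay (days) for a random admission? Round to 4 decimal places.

Per component, 1: μ=1.9, E[X²]=5.51; 2: μ=5.85, E[X²]=37.791; 3: μ=10.01, E[X²]=102.502.
E[X] = 0.18·1.9 + 0.6·5.85 + 0.22·10.01 = 6.0542.
E[X²] = 0.18·5.51 + 0.6·37.791 + 0.22·102.502 = 46.2169.
Var(X) = E[X²] − (E[X])² = 46.2169 − 36.6533 = 9.56359.

9.5636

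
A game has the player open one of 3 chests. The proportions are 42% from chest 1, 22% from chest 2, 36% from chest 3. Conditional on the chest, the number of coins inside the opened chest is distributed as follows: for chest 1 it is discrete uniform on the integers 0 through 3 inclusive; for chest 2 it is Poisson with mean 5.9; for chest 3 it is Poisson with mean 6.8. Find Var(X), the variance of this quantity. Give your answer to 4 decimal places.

10.3712

Per component, 1: μ=1.5, E[X²]=3.5; 2: μ=5.9, E[X²]=40.71; 3: μ=6.8, E[X²]=53.04.
E[X] = 0.42·1.5 + 0.22·5.9 + 0.36·6.8 = 4.376.
E[X²] = 0.42·3.5 + 0.22·40.71 + 0.36·53.04 = 29.5206.
Var(X) = E[X²] − (E[X])² = 29.5206 − 19.1494 = 10.3712.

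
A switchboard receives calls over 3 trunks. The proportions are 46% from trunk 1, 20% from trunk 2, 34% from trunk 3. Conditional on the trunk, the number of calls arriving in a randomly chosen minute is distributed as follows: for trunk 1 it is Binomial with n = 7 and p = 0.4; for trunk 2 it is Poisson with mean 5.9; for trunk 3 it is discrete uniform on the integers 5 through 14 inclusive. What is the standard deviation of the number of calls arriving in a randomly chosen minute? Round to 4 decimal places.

Per component, 1: μ=2.8, E[X²]=9.52; 2: μ=5.9, E[X²]=40.71; 3: μ=9.5, E[X²]=98.5.
E[X] = 0.46·2.8 + 0.2·5.9 + 0.34·9.5 = 5.698.
E[X²] = 0.46·9.52 + 0.2·40.71 + 0.34·98.5 = 46.0112.
Var(X) = E[X²] − (E[X])² = 46.0112 − 32.4672 = 13.544.
SD(X) = √13.544 = 3.68022.

3.6802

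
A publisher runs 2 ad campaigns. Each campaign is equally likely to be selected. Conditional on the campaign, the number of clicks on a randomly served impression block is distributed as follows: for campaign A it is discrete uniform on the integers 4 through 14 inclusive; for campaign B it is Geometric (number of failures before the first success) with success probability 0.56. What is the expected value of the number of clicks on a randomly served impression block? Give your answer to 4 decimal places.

4.8929

Component means — A: 9; B: 0.785714.
E[X] = 0.5·9 + 0.5·0.785714 = 4.89286.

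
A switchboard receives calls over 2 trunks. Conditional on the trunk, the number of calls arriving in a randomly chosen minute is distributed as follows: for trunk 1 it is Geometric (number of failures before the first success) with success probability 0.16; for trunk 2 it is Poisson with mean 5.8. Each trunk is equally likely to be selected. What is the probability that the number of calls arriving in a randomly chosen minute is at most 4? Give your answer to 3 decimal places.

Conditional on each trunk, P(X ≤ 4): 1: 0.581788; 2: 0.312718.
By total probability, P(X ≤ 4) = 0.5·0.581788 + 0.5·0.312718 = 0.447253.

0.447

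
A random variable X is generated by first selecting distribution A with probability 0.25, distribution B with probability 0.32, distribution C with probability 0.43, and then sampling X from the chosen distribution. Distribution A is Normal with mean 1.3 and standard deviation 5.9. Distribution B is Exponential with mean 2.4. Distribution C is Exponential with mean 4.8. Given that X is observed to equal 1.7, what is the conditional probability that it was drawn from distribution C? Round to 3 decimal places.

0.432

Likelihoods f(1.7 | ·): A: 0.0674621; B: 0.205193; C: 0.1462.
Posterior ∝ prior × likelihood. Numerator for C: 0.43·0.1462 = 0.0628658.
Normalizing constant: 0.25·0.0674621 + 0.32·0.205193 + 0.43·0.1462 = 0.145393.
P(C | observation) = 0.0628658 / 0.145393 = 0.432385.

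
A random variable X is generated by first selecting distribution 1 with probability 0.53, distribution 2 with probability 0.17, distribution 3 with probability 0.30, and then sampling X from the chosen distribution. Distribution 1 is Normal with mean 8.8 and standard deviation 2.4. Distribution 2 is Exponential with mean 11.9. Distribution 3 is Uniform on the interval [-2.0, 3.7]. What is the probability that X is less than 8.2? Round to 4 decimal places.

Conditional on each component, P(X < 8.2): 1: 0.401294; 2: 0.49796; 3: 1.
By total probability, P(X < 8.2) = 0.53·0.401294 + 0.17·0.49796 + 0.3·1 = 0.597339.

0.5973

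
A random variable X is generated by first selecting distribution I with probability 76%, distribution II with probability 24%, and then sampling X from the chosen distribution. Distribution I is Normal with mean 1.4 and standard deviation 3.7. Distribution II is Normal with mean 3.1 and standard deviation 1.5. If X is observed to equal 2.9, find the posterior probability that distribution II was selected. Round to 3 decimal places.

0.456

Likelihoods f(2.9 | ·): I: 0.099316; II: 0.263608.
Posterior ∝ prior × likelihood. Numerator for II: 0.24·0.263608 = 0.0632659.
Normalizing constant: 0.76·0.099316 + 0.24·0.263608 = 0.138746.
P(II | observation) = 0.0632659 / 0.138746 = 0.455983.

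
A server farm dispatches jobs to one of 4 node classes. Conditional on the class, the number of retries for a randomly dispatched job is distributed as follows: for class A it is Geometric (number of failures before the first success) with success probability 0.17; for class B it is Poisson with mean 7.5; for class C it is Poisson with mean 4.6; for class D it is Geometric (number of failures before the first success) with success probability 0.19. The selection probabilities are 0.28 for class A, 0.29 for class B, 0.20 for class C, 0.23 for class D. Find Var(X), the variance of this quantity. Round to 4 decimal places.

18.0746

Per component, A: μ=4.88235, E[X²]=52.5571; B: μ=7.5, E[X²]=63.75; C: μ=4.6, E[X²]=25.76; D: μ=4.26316, E[X²]=40.6122.
E[X] = 0.28·4.88235 + 0.29·7.5 + 0.2·4.6 + 0.23·4.26316 = 5.44259.
E[X²] = 0.28·52.5571 + 0.29·63.75 + 0.2·25.76 + 0.23·40.6122 = 47.6963.
Var(X) = E[X²] − (E[X])² = 47.6963 − 29.6217 = 18.0746.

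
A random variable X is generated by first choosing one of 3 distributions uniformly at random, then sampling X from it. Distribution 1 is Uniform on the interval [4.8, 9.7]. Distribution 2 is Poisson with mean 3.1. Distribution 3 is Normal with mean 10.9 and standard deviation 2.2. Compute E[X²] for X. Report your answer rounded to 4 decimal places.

For each component E[X²] = Var + (mean)², giving 1: 54.5633; 2: 12.71; 3: 123.65.
Overall E[X²] = 0.333333·54.5633 + 0.333333·12.71 + 0.333333·123.65 = 63.6411.

63.6411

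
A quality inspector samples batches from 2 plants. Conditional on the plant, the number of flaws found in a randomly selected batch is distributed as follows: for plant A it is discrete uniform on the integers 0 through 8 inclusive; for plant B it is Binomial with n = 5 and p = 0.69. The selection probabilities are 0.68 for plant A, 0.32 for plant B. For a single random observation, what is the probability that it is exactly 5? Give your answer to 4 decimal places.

Conditional on each plant, P(X = 5): A: 0.111111; B: 0.156403.
By total probability, P(X = 5) = 0.68·0.111111 + 0.32·0.156403 = 0.125605.

0.1256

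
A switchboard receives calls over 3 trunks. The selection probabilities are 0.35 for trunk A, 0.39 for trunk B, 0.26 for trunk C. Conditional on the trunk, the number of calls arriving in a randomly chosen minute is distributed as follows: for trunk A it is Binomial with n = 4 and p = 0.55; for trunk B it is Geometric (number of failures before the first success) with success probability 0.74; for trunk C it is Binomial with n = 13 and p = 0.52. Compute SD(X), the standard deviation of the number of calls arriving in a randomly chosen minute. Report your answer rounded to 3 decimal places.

Per component, A: μ=2.2, E[X²]=5.83; B: μ=0.351351, E[X²]=0.598247; C: μ=6.76, E[X²]=48.9424.
E[X] = 0.35·2.2 + 0.39·0.351351 + 0.26·6.76 = 2.66463.
E[X²] = 0.35·5.83 + 0.39·0.598247 + 0.26·48.9424 = 14.9988.
Var(X) = E[X²] − (E[X])² = 14.9988 − 7.10024 = 7.8986.
SD(X) = √7.8986 = 2.81045.

2.810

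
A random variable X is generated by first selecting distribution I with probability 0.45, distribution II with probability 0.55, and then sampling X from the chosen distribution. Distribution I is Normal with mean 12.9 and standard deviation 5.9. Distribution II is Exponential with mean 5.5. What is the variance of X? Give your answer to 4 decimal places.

Per component, I: μ=12.9, E[X²]=201.22; II: μ=5.5, E[X²]=60.5.
E[X] = 0.45·12.9 + 0.55·5.5 = 8.83.
E[X²] = 0.45·201.22 + 0.55·60.5 = 123.824.
Var(X) = E[X²] − (E[X])² = 123.824 − 77.9689 = 45.8551.

45.8551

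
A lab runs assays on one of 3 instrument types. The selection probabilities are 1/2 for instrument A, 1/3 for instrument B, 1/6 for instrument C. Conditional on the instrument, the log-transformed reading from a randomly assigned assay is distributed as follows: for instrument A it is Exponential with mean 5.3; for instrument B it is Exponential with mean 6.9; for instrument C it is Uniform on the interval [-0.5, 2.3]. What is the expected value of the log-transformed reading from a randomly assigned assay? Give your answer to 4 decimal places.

Component means — A: 5.3; B: 6.9; C: 0.9.
E[X] = 0.5·5.3 + 0.333333·6.9 + 0.166667·0.9 = 5.1.

5.1000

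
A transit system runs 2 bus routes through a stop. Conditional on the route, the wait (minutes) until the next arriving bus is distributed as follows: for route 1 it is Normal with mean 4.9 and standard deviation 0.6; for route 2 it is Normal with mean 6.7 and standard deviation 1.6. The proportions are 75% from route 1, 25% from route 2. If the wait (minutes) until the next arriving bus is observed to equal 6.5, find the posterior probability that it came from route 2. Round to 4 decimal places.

0.8128

Likelihoods f(6.5 | ·): 1: 0.0189933; 2: 0.247399.
Posterior ∝ prior × likelihood. Numerator for 2: 0.25·0.247399 = 0.0618496.
Normalizing constant: 0.75·0.0189933 + 0.25·0.247399 = 0.0760946.
P(2 | observation) = 0.0618496 / 0.0760946 = 0.812799.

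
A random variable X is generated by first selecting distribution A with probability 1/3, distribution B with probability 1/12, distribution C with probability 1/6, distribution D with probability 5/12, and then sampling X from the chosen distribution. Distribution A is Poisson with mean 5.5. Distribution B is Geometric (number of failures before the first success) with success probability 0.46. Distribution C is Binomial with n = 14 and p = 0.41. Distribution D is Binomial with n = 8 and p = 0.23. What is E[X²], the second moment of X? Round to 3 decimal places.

20.301

For each component E[X²] = Var + (mean)², giving A: 35.75; B: 3.93006; C: 36.3342; D: 4.8024.
Overall E[X²] = 0.333333·35.75 + 0.0833333·3.93006 + 0.166667·36.3342 + 0.416667·4.8024 = 20.3009.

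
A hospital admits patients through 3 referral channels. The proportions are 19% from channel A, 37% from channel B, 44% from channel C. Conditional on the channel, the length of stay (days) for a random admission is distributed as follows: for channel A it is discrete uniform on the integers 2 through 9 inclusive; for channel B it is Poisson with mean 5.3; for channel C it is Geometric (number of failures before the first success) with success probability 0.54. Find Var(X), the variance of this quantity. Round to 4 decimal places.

8.6828

Per component, A: μ=5.5, E[X²]=35.5; B: μ=5.3, E[X²]=33.39; C: μ=0.851852, E[X²]=2.30316.
E[X] = 0.19·5.5 + 0.37·5.3 + 0.44·0.851852 = 3.38081.
E[X²] = 0.19·35.5 + 0.37·33.39 + 0.44·2.30316 = 20.1127.
Var(X) = E[X²] − (E[X])² = 20.1127 − 11.4299 = 8.68278.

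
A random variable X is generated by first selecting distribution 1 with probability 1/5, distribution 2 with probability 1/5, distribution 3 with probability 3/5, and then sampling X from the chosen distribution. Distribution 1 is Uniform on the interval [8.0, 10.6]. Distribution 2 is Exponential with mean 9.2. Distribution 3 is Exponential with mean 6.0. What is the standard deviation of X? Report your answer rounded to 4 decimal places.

Per component, 1: μ=9.3, E[X²]=87.0533; 2: μ=9.2, E[X²]=169.28; 3: μ=6, E[X²]=72.
E[X] = 0.2·9.3 + 0.2·9.2 + 0.6·6 = 7.3.
E[X²] = 0.2·87.0533 + 0.2·169.28 + 0.6·72 = 94.4667.
Var(X) = E[X²] − (E[X])² = 94.4667 − 53.29 = 41.1767.
SD(X) = √41.1767 = 6.4169.

6.4169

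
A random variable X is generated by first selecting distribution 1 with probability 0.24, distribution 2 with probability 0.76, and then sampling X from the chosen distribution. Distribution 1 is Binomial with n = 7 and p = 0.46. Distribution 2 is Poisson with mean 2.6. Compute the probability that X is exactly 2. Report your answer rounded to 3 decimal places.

Conditional on each component, P(X = 2): 1: 0.204035; 2: 0.251045.
By total probability, P(X = 2) = 0.24·0.204035 + 0.76·0.251045 = 0.239762.

0.240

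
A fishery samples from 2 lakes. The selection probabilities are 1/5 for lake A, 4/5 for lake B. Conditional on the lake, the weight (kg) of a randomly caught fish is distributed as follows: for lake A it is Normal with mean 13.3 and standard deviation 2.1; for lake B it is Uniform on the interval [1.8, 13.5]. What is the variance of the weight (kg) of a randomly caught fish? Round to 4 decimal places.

Per component, A: μ=13.3, E[X²]=181.3; B: μ=7.65, E[X²]=69.93.
E[X] = 0.2·13.3 + 0.8·7.65 = 8.78.
E[X²] = 0.2·181.3 + 0.8·69.93 = 92.204.
Var(X) = E[X²] − (E[X])² = 92.204 − 77.0884 = 15.1156.

15.1156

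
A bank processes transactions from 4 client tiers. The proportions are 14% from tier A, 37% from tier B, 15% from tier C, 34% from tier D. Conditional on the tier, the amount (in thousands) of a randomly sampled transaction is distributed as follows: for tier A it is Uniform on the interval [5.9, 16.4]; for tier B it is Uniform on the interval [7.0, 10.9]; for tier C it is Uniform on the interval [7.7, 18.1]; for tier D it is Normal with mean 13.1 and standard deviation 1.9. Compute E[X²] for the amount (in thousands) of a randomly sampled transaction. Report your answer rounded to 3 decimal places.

134.687

For each component E[X²] = Var + (mean)², giving A: 133.51; B: 81.37; C: 175.423; D: 175.22.
Overall E[X²] = 0.14·133.51 + 0.37·81.37 + 0.15·175.423 + 0.34·175.22 = 134.687.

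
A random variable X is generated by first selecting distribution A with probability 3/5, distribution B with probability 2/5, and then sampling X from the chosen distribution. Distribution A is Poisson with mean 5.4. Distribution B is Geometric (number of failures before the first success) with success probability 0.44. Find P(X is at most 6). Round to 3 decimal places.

0.814

Conditional on each component, P(X ≤ 6): A: 0.701671; B: 0.982729.
By total probability, P(X ≤ 6) = 0.6·0.701671 + 0.4·0.982729 = 0.814094.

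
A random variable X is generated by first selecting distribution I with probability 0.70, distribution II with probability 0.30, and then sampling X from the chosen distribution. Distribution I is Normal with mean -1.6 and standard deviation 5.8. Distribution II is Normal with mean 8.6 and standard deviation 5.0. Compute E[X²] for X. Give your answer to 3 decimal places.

55.028

For each component E[X²] = Var + (mean)², giving I: 36.2; II: 98.96.
Overall E[X²] = 0.7·36.2 + 0.3·98.96 = 55.028.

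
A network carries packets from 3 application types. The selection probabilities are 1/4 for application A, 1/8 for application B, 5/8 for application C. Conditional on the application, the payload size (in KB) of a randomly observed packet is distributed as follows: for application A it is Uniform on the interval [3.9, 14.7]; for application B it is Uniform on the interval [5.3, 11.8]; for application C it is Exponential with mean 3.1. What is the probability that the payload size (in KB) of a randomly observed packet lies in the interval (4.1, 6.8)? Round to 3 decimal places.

Conditional on each application, P(4.1 < X < 6.8): A: 0.25; B: 0.230769; C: 0.154926.
By total probability, P(4.1 < X < 6.8) = 0.25·0.25 + 0.125·0.230769 + 0.625·0.154926 = 0.188175.

0.188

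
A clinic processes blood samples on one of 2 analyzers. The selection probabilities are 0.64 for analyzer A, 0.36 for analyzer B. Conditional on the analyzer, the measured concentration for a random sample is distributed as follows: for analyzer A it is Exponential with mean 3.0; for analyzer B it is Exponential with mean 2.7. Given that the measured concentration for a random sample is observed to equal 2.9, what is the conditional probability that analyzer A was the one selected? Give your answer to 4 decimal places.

Likelihoods f(2.9 | ·): A: 0.126783; B: 0.126524.
Posterior ∝ prior × likelihood. Numerator for A: 0.64·0.126783 = 0.0811411.
Normalizing constant: 0.64·0.126783 + 0.36·0.126524 = 0.12669.
P(A | observation) = 0.0811411 / 0.12669 = 0.640471.

0.6405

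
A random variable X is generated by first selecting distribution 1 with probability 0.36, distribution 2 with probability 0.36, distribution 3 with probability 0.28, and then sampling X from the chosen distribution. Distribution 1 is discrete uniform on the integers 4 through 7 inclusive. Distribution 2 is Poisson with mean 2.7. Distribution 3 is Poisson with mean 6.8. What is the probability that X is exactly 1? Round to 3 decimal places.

0.067

Conditional on each component, P(X = 1): 1: 0; 2: 0.181455; 3: 0.00757367.
By total probability, P(X = 1) = 0.36·0 + 0.36·0.181455 + 0.28·0.00757367 = 0.0674444.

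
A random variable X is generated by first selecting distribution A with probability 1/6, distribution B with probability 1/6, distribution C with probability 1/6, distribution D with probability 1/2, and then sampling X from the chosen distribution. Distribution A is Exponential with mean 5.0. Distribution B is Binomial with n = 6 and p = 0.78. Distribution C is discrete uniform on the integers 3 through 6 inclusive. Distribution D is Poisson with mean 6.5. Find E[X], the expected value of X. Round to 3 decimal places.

5.613

Component means — A: 5; B: 4.68; C: 4.5; D: 6.5.
E[X] = 0.166667·5 + 0.166667·4.68 + 0.166667·4.5 + 0.5·6.5 = 5.61333.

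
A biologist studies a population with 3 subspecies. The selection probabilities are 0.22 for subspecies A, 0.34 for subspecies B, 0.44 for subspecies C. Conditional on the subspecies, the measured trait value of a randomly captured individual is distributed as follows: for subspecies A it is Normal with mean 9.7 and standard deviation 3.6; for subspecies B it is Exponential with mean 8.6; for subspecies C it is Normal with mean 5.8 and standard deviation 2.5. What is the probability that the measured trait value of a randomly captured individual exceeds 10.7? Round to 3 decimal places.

0.195

Conditional on each subspecies, P(X > 10.7): A: 0.390591; B: 0.288175; C: 0.0249979.
By total probability, P(X > 10.7) = 0.22·0.390591 + 0.34·0.288175 + 0.44·0.0249979 = 0.194909.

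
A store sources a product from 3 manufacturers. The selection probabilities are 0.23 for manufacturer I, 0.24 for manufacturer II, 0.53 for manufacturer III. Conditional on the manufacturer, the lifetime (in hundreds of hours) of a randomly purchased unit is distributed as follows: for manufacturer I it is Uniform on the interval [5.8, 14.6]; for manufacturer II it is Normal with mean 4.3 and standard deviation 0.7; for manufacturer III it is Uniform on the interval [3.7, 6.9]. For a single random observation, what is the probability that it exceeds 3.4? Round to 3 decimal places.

Conditional on each manufacturer, P(X > 3.4): I: 1; II: 0.900729; III: 1.
By total probability, P(X > 3.4) = 0.23·1 + 0.24·0.900729 + 0.53·1 = 0.976175.

0.976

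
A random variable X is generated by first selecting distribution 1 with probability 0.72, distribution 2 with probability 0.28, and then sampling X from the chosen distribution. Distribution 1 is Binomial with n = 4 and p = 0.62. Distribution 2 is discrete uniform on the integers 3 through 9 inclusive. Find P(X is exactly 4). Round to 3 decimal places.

Conditional on each component, P(X = 4): 1: 0.147763; 2: 0.142857.
By total probability, P(X = 4) = 0.72·0.147763 + 0.28·0.142857 = 0.14639.

0.146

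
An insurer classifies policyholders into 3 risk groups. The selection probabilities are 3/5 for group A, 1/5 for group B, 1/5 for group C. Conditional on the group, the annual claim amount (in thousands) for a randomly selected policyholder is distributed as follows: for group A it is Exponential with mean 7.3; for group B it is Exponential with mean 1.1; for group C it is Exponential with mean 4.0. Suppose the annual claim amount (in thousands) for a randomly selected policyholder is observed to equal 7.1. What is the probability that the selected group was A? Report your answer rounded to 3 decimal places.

0.780

Likelihoods f(7.1 | ·): A: 0.0517942; B: 0.00143032; C: 0.0423709.
Posterior ∝ prior × likelihood. Numerator for A: 0.6·0.0517942 = 0.0310765.
Normalizing constant: 0.6·0.0517942 + 0.2·0.00143032 + 0.2·0.0423709 = 0.0398368.
P(A | observation) = 0.0310765 / 0.0398368 = 0.780097.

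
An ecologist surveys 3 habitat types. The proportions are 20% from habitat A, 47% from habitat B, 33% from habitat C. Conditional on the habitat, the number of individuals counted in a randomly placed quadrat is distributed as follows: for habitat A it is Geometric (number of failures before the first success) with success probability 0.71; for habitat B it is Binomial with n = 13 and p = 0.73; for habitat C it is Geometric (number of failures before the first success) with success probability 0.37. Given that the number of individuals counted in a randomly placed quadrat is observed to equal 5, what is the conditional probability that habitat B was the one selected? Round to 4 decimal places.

Likelihoods P(X=5 | ·): A: 0.00145629; B: 0.00753534; C: 0.0367202.
Posterior ∝ prior × likelihood. Numerator for B: 0.47·0.00753534 = 0.00354161.
Normalizing constant: 0.2·0.00145629 + 0.47·0.00753534 + 0.33·0.0367202 = 0.0159505.
P(B | observation) = 0.00354161 / 0.0159505 = 0.222037.

0.2220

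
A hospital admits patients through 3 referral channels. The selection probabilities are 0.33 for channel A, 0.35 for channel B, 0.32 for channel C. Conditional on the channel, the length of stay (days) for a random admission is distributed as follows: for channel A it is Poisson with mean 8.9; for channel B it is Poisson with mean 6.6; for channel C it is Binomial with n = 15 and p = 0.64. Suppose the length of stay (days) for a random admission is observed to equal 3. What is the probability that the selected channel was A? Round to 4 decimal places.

Likelihoods P(X=3 | ·): A: 0.016025; B: 0.0651834; C: 0.000565173.
Posterior ∝ prior × likelihood. Numerator for A: 0.33·0.016025 = 0.00528825.
Normalizing constant: 0.33·0.016025 + 0.35·0.0651834 + 0.32·0.000565173 = 0.0282833.
P(A | observation) = 0.00528825 / 0.0282833 = 0.186974.

0.1870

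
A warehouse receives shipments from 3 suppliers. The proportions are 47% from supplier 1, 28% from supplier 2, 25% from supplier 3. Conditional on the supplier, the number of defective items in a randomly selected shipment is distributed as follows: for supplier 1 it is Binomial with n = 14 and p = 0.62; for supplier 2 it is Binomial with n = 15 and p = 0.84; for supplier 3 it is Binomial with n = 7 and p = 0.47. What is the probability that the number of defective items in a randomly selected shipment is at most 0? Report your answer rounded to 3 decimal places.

Conditional on each supplier, P(X ≤ 0): 1: 1.30909e-06; 2: 1.15292e-12; 3: 0.0117471.
By total probability, P(X ≤ 0) = 0.47·1.30909e-06 + 0.28·1.15292e-12 + 0.25·0.0117471 = 0.00293739.

0.003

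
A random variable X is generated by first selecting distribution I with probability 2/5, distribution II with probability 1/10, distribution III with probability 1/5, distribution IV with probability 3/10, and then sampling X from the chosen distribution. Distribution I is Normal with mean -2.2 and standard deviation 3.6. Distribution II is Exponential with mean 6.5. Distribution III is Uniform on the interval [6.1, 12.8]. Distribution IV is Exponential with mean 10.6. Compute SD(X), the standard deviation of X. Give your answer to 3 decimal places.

Per component, I: μ=-2.2, E[X²]=17.8; II: μ=6.5, E[X²]=84.5; III: μ=9.45, E[X²]=93.0433; IV: μ=10.6, E[X²]=224.72.
E[X] = 0.4·-2.2 + 0.1·6.5 + 0.2·9.45 + 0.3·10.6 = 4.84.
E[X²] = 0.4·17.8 + 0.1·84.5 + 0.2·93.0433 + 0.3·224.72 = 101.595.
Var(X) = E[X²] − (E[X])² = 101.595 − 23.4256 = 78.1691.
SD(X) = √78.1691 = 8.84133.

8.841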